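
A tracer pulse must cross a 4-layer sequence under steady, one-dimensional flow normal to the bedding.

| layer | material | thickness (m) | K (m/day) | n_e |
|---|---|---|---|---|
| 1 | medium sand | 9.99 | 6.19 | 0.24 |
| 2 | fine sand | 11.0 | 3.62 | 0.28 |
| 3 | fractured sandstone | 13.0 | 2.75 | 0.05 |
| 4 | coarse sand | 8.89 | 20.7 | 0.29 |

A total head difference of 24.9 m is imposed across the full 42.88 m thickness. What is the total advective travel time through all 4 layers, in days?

With flow normal to the layers, continuity requires the same specific discharge q through every layer.
Σ(b_i/K_i) = 9.99/6.19 + 11.0/3.62 + 13.0/2.75 + 8.89/20.7 = 9.809 d.
q = Δh / Σ(b_i/K_i) = 24.9 / 9.809 = 2.538 m/day.
In each layer the seepage velocity is v_i = q/n_i, so the layer transit time is t_i = b_i·n_i / q:
  layer 1 (medium sand): t_1 = 9.99 × 0.24 / 2.538 = 0.9445 d
  layer 2 (fine sand): t_2 = 11.0 × 0.28 / 2.538 = 1.213 d
  layer 3 (fractured sandstone): t_3 = 13.0 × 0.05 / 2.538 = 0.2561 d
  layer 4 (coarse sand): t_4 = 8.89 × 0.29 / 2.538 = 1.016 d
Total t = Σ t_i = 3.430 days.

3.43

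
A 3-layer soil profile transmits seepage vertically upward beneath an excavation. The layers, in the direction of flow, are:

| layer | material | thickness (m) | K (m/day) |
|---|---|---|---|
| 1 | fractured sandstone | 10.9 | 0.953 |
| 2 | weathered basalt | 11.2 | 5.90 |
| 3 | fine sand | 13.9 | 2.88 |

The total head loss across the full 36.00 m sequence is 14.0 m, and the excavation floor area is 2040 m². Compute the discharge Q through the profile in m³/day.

1570

Flow is perpendicular to layering, so the layers act in series and the equivalent K is the thickness-weighted harmonic mean.
Total thickness L = 10.9 + 11.2 + 13.9 = 36.00 m.
Σ(b_i/K_i) = 10.9/0.953 + 11.2/5.90 + 13.9/2.88 = 18.16 d.
K_eq = L / Σ(b_i/K_i) = 36.00 / 18.16 = 1.982 m/day.
Q = K_eq · A · (Δh/L) = 1.982 × 2040 × (14.0/36.00) = 1572 m³/day.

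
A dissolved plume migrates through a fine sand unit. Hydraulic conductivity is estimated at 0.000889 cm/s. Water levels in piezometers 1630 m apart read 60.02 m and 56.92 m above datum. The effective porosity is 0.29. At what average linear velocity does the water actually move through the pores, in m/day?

Convert K: 0.000889 cm/s × 864 = 0.7681 m/day.
Hydraulic gradient i = (60.02 − 56.92) / 1630 = 3.1 / 1630 = 0.001902.
Darcy flux q = K · i = 0.7681 × 0.001902 = 0.001461 m/day.
Seepage velocity v = q / n_e = 0.001461 / 0.29 = 0.005037 m/day.

0.00504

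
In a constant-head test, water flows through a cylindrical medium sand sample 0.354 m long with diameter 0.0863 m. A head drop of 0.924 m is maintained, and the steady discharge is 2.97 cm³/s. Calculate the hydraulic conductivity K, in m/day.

Cross-sectional area A = π·(d/2)² = π × (0.0863/2)² = 0.005849 m².
Convert discharge: 2.97 cm³/s = 2.970e-06 m³/s.
Darcy's law rearranged: K = Q·L / (A·Δh) = 2.970e-06 × 0.354 / (0.005849 × 0.924) = 0.0001945 m/s = 16.81 m/day.

16.8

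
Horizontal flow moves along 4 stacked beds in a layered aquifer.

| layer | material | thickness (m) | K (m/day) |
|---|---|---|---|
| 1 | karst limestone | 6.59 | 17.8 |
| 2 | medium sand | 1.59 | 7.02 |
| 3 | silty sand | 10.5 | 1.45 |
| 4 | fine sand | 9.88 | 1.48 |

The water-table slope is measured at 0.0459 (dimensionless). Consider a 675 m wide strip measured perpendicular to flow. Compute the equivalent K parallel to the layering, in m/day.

5.54

Flow is parallel to layering, so each bed carries its own Darcy discharge and the transmissivities add.
Σ(K_i·b_i) = 17.8×6.59 + 7.02×1.59 + 1.45×10.5 + 1.48×9.88 = 158.3 m²/day.
Total thickness b = 28.56 m, so K_eq = Σ(K_i·b_i)/b = 5.543 m/day.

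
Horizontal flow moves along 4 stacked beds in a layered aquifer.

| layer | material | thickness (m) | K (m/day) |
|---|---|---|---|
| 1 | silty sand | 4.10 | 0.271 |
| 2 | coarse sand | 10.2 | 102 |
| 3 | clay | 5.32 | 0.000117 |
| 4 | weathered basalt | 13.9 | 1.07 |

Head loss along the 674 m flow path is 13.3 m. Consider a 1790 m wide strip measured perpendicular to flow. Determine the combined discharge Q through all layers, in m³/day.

Flow is parallel to layering, so each bed carries its own Darcy discharge and the transmissivities add.
Σ(K_i·b_i) = 0.271×4.10 + 102×10.2 + 0.000117×5.32 + 1.07×13.9 = 1056 m²/day.
Hydraulic gradient i = Δh / L = 13.3 / 674 = 0.01973.
Q = Σ(K_i·b_i) · W · i = 1056 × 1790 × 0.01973 = 37314 m³/day.

37300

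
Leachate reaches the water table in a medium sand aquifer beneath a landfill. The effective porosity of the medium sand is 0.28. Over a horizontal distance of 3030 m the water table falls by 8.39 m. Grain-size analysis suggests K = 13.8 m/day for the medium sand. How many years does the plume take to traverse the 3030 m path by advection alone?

Hydraulic gradient i = Δh / L = 8.39 / 3030 = 0.002769.
Darcy flux q = K · i = 13.80 × 0.002769 = 0.03821 m/day.
Seepage velocity v = q / n_e = 0.03821 / 0.28 = 0.1365 m/day.
Travel time t = L / v = 3030 / 0.1365 = 22203 days = 60.79 years.

60.8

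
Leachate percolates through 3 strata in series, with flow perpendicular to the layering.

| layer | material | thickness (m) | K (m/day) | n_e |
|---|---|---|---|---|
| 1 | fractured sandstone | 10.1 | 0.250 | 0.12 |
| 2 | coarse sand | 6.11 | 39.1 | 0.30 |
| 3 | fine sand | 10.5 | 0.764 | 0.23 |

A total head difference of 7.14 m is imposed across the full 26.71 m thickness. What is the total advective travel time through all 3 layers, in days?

With flow normal to the layers, continuity requires the same specific discharge q through every layer.
Σ(b_i/K_i) = 10.1/0.250 + 6.11/39.1 + 10.5/0.764 = 54.30 d.
q = Δh / Σ(b_i/K_i) = 7.14 / 54.30 = 0.1315 m/day.
In each layer the seepage velocity is v_i = q/n_i, so the layer transit time is t_i = b_i·n_i / q:
  layer 1 (fractured sandstone): t_1 = 10.1 × 0.12 / 0.1315 = 9.217 d
  layer 2 (coarse sand): t_2 = 6.11 × 0.30 / 0.1315 = 13.94 d
  layer 3 (fine sand): t_3 = 10.5 × 0.23 / 0.1315 = 18.37 d
Total t = Σ t_i = 41.52 days.

41.5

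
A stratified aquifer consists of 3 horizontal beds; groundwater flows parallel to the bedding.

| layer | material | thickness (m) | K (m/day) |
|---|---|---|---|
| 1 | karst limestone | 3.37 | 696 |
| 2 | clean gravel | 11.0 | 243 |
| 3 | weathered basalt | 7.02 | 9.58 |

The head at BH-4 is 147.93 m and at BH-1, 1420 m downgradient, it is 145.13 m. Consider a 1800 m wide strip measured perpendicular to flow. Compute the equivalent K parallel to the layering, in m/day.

Flow is parallel to layering, so each bed carries its own Darcy discharge and the transmissivities add.
Σ(K_i·b_i) = 696×3.37 + 243×11.0 + 9.58×7.02 = 5086 m²/day.
Total thickness b = 21.39 m, so K_eq = Σ(K_i·b_i)/b = 237.8 m/day.

238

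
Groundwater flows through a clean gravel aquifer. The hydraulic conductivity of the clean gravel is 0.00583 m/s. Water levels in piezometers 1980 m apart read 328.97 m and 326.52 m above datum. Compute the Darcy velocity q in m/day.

Convert K: 0.00583 m/s × 86400 = 503.7 m/day.
Hydraulic gradient i = (328.97 − 326.52) / 1980 = 2.45 / 1980 = 0.001237.
Specific discharge q = K · i = 503.7 × 0.001237 = 0.6233 m/day.

0.623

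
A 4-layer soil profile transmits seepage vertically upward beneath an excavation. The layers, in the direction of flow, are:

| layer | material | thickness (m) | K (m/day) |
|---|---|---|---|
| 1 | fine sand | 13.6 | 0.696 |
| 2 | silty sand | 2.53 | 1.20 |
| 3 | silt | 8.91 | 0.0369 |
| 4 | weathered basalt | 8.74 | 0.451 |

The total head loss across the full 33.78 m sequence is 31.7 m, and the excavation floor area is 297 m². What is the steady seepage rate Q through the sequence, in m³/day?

Flow is perpendicular to layering, so the layers act in series and the equivalent K is the thickness-weighted harmonic mean.
Total thickness L = 13.6 + 2.53 + 8.91 + 8.74 = 33.78 m.
Σ(b_i/K_i) = 13.6/0.696 + 2.53/1.20 + 8.91/0.0369 + 8.74/0.451 = 282.5 d.
K_eq = L / Σ(b_i/K_i) = 33.78 / 282.5 = 0.1196 m/day.
Q = K_eq · A · (Δh/L) = 0.1196 × 297 × (31.7/33.78) = 33.33 m³/day.

33.3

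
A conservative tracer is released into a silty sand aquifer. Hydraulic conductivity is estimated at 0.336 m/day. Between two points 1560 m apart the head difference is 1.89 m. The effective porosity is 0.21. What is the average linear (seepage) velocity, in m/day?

Hydraulic gradient i = Δh / L = 1.89 / 1560 = 0.001212.
Darcy flux q = K · i = 0.3360 × 0.001212 = 0.0004071 m/day.
Seepage velocity v = q / n_e = 0.0004071 / 0.21 = 0.001938 m/day.

0.00194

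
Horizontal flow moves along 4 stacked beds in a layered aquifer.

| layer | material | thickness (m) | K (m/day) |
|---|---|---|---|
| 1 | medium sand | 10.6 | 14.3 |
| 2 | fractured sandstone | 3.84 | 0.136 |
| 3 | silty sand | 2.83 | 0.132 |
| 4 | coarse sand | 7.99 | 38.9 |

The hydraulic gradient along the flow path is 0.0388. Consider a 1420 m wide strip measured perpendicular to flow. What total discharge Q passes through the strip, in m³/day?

25500

Flow is parallel to layering, so each bed carries its own Darcy discharge and the transmissivities add.
Σ(K_i·b_i) = 14.3×10.6 + 0.136×3.84 + 0.132×2.83 + 38.9×7.99 = 463.3 m²/day.
Hydraulic gradient i = 0.0388.
Q = Σ(K_i·b_i) · W · i = 463.3 × 1420 × 0.03880 = 25525 m³/day.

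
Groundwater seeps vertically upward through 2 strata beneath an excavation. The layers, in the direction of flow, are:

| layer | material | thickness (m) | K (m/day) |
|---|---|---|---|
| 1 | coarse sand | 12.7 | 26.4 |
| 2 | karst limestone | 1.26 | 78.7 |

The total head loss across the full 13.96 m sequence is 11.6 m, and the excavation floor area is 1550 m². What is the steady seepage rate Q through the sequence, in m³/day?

Flow is perpendicular to layering, so the layers act in series and the equivalent K is the thickness-weighted harmonic mean.
Total thickness L = 12.7 + 1.26 = 13.96 m.
Σ(b_i/K_i) = 12.7/26.4 + 1.26/78.7 = 0.4971 d.
K_eq = L / Σ(b_i/K_i) = 13.96 / 0.4971 = 28.08 m/day.
Q = K_eq · A · (Δh/L) = 28.08 × 1550 × (11.6/13.96) = 36172 m³/day.

36200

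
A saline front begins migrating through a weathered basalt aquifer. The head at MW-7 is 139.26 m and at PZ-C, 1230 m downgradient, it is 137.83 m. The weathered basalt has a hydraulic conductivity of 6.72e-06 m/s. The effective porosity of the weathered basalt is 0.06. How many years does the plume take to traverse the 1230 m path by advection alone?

299

Convert K: 6.72e-06 m/s × 86400 = 0.5806 m/day.
Hydraulic gradient i = (139.26 − 137.83) / 1230 = 1.43 / 1230 = 0.001163.
Darcy flux q = K · i = 0.5806 × 0.001163 = 0.0006750 m/day.
Seepage velocity v = q / n_e = 0.0006750 / 0.06 = 0.01125 m/day.
Travel time t = L / v = 1230 / 0.01125 = 1.093e+05 days = 299.3 years.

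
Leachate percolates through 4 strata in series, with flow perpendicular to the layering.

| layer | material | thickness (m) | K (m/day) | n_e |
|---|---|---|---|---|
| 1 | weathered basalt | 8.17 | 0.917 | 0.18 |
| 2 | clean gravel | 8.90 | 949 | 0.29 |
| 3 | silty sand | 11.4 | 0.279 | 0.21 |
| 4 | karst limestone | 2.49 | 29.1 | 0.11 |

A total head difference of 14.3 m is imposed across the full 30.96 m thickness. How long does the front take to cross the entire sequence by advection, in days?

With flow normal to the layers, continuity requires the same specific discharge q through every layer.
Σ(b_i/K_i) = 8.17/0.917 + 8.90/949 + 11.4/0.279 + 2.49/29.1 = 49.86 d.
q = Δh / Σ(b_i/K_i) = 14.3 / 49.86 = 0.2868 m/day.
In each layer the seepage velocity is v_i = q/n_i, so the layer transit time is t_i = b_i·n_i / q:
  layer 1 (weathered basalt): t_1 = 8.17 × 0.18 / 0.2868 = 5.128 d
  layer 2 (clean gravel): t_2 = 8.90 × 0.29 / 0.2868 = 9.000 d
  layer 3 (silty sand): t_3 = 11.4 × 0.21 / 0.2868 = 8.348 d
  layer 4 (karst limestone): t_4 = 2.49 × 0.11 / 0.2868 = 0.9551 d
Total t = Σ t_i = 23.43 days.

23.4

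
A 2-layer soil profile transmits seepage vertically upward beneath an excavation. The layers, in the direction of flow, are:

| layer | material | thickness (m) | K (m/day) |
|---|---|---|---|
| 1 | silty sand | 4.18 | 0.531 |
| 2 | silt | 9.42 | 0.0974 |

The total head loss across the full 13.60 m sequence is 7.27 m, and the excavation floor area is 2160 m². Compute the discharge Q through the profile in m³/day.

Flow is perpendicular to layering, so the layers act in series and the equivalent K is the thickness-weighted harmonic mean.
Total thickness L = 4.18 + 9.42 = 13.60 m.
Σ(b_i/K_i) = 4.18/0.531 + 9.42/0.0974 = 104.6 d.
K_eq = L / Σ(b_i/K_i) = 13.60 / 104.6 = 0.1300 m/day.
Q = K_eq · A · (Δh/L) = 0.1300 × 2160 × (7.27/13.60) = 150.1 m³/day.

150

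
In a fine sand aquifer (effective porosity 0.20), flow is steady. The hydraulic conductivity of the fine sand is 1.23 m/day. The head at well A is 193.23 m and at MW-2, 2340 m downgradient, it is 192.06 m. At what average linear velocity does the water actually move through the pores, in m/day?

0.00307

Hydraulic gradient i = (193.23 − 192.06) / 2340 = 1.17 / 2340 = 0.0005000.
Darcy flux q = K · i = 1.230 × 0.0005000 = 0.0006150 m/day.
Seepage velocity v = q / n_e = 0.0006150 / 0.20 = 0.003075 m/day.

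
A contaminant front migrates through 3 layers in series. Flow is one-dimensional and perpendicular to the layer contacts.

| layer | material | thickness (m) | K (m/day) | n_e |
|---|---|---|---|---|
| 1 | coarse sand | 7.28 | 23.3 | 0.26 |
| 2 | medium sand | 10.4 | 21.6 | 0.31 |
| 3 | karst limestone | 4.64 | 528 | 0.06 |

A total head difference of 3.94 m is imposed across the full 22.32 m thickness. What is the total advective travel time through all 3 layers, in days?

1.10

With flow normal to the layers, continuity requires the same specific discharge q through every layer.
Σ(b_i/K_i) = 7.28/23.3 + 10.4/21.6 + 4.64/528 = 0.8027 d.
q = Δh / Σ(b_i/K_i) = 3.94 / 0.8027 = 4.908 m/day.
In each layer the seepage velocity is v_i = q/n_i, so the layer transit time is t_i = b_i·n_i / q:
  layer 1 (coarse sand): t_1 = 7.28 × 0.26 / 4.908 = 0.3856 d
  layer 2 (medium sand): t_2 = 10.4 × 0.31 / 4.908 = 0.6568 d
  layer 3 (karst limestone): t_3 = 4.64 × 0.06 / 4.908 = 0.05672 d
Total t = Σ t_i = 1.099 days.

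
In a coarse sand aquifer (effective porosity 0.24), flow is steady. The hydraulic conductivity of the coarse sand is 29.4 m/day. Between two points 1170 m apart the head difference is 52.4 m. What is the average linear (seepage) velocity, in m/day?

5.49

Hydraulic gradient i = Δh / L = 52.4 / 1170 = 0.04479.
Darcy flux q = K · i = 29.40 × 0.04479 = 1.317 m/day.
Seepage velocity v = q / n_e = 1.317 / 0.24 = 5.486 m/day.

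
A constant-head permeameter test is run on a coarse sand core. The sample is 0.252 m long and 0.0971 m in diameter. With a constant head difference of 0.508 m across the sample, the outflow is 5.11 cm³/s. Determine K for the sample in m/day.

29.6

Cross-sectional area A = π·(d/2)² = π × (0.0971/2)² = 0.007405 m².
Convert discharge: 5.11 cm³/s = 5.110e-06 m³/s.
Darcy's law rearranged: K = Q·L / (A·Δh) = 5.110e-06 × 0.252 / (0.007405 × 0.508) = 0.0003423 m/s = 29.58 m/day.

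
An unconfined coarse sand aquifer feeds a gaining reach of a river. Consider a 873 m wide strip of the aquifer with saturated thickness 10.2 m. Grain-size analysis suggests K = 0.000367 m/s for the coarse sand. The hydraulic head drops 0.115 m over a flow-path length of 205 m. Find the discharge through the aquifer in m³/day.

Convert K: 0.000367 m/s × 86400 = 31.71 m/day.
Cross-sectional area A = 873 × 10.2 = 8905 m².
Hydraulic gradient i = Δh / L = 0.115 / 205 = 0.0005610.
Darcy's law: Q = K · A · i = 31.71 × 8905 × 0.0005610 = 158.4 m³/day.

158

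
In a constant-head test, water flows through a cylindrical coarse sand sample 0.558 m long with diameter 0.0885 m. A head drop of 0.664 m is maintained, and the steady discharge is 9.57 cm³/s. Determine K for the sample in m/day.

113

Cross-sectional area A = π·(d/2)² = π × (0.0885/2)² = 0.006151 m².
Convert discharge: 9.57 cm³/s = 9.570e-06 m³/s.
Darcy's law rearranged: K = Q·L / (A·Δh) = 9.570e-06 × 0.558 / (0.006151 × 0.664) = 0.001307 m/s = 113.0 m/day.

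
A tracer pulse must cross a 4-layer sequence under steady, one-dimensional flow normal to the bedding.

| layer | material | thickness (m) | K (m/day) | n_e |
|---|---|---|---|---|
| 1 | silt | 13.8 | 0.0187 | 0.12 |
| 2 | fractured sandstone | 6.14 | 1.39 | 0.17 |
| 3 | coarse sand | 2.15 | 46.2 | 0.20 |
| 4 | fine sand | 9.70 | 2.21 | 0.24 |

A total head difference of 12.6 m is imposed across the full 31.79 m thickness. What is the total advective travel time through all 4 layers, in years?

0.886

With flow normal to the layers, continuity requires the same specific discharge q through every layer.
Σ(b_i/K_i) = 13.8/0.0187 + 6.14/1.39 + 2.15/46.2 + 9.70/2.21 = 746.8 d.
q = Δh / Σ(b_i/K_i) = 12.6 / 746.8 = 0.01687 m/day.
In each layer the seepage velocity is v_i = q/n_i, so the layer transit time is t_i = b_i·n_i / q:
  layer 1 (silt): t_1 = 13.8 × 0.12 / 0.01687 = 98.15 d
  layer 2 (fractured sandstone): t_2 = 6.14 × 0.17 / 0.01687 = 61.87 d
  layer 3 (coarse sand): t_3 = 2.15 × 0.20 / 0.01687 = 25.49 d
  layer 4 (fine sand): t_4 = 9.70 × 0.24 / 0.01687 = 138.0 d
Total t = Σ t_i = 323.5 days = 0.8857 years.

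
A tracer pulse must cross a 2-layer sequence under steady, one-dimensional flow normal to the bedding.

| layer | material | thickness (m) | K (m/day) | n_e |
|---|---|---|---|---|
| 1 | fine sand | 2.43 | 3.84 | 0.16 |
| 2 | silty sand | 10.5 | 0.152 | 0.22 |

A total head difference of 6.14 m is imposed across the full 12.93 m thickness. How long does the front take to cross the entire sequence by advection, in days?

30.6

With flow normal to the layers, continuity requires the same specific discharge q through every layer.
Σ(b_i/K_i) = 2.43/3.84 + 10.5/0.152 = 69.71 d.
q = Δh / Σ(b_i/K_i) = 6.14 / 69.71 = 0.08808 m/day.
In each layer the seepage velocity is v_i = q/n_i, so the layer transit time is t_i = b_i·n_i / q:
  layer 1 (fine sand): t_1 = 2.43 × 0.16 / 0.08808 = 4.414 d
  layer 2 (silty sand): t_2 = 10.5 × 0.22 / 0.08808 = 26.23 d
Total t = Σ t_i = 30.64 days.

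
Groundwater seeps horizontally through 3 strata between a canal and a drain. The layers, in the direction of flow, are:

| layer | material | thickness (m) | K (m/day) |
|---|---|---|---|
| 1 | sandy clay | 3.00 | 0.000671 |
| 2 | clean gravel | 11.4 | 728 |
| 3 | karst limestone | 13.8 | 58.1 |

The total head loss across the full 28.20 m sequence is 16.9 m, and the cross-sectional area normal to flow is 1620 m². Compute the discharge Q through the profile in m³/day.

6.12

Flow is perpendicular to layering, so the layers act in series and the equivalent K is the thickness-weighted harmonic mean.
Total thickness L = 3.00 + 11.4 + 13.8 = 28.20 m.
Σ(b_i/K_i) = 3.00/0.000671 + 11.4/728 + 13.8/58.1 = 4471 d.
K_eq = L / Σ(b_i/K_i) = 28.20 / 4471 = 0.006307 m/day.
Q = K_eq · A · (Δh/L) = 0.006307 × 1620 × (16.9/28.20) = 6.123 m³/day.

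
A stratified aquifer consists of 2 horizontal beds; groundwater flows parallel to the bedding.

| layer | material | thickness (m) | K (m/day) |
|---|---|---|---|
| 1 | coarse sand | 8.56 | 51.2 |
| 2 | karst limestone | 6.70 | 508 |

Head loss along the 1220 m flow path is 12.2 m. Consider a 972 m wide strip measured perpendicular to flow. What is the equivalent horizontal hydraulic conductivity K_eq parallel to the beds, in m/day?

252

Flow is parallel to layering, so each bed carries its own Darcy discharge and the transmissivities add.
Σ(K_i·b_i) = 51.2×8.56 + 508×6.70 = 3842 m²/day.
Total thickness b = 15.26 m, so K_eq = Σ(K_i·b_i)/b = 251.8 m/day.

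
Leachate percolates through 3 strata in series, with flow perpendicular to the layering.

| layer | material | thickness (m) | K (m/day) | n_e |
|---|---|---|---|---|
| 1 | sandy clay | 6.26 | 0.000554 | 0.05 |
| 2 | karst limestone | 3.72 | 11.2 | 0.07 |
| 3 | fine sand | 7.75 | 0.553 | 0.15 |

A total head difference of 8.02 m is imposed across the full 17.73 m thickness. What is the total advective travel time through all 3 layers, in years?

6.70

With flow normal to the layers, continuity requires the same specific discharge q through every layer.
Σ(b_i/K_i) = 6.26/0.000554 + 3.72/11.2 + 7.75/0.553 = 11314 d.
q = Δh / Σ(b_i/K_i) = 8.02 / 11314 = 0.0007089 m/day.
In each layer the seepage velocity is v_i = q/n_i, so the layer transit time is t_i = b_i·n_i / q:
  layer 1 (sandy clay): t_1 = 6.26 × 0.05 / 0.0007089 = 441.6 d
  layer 2 (karst limestone): t_2 = 3.72 × 0.07 / 0.0007089 = 367.4 d
  layer 3 (fine sand): t_3 = 7.75 × 0.15 / 0.0007089 = 1640 d
Total t = Σ t_i = 2449 days = 6.705 years.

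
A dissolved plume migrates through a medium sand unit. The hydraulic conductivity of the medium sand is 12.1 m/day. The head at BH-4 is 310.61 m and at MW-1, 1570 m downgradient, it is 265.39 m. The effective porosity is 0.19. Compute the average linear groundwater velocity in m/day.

1.83

Hydraulic gradient i = (310.61 − 265.39) / 1570 = 45.22 / 1570 = 0.02880.
Darcy flux q = K · i = 12.10 × 0.02880 = 0.3485 m/day.
Seepage velocity v = q / n_e = 0.3485 / 0.19 = 1.834 m/day.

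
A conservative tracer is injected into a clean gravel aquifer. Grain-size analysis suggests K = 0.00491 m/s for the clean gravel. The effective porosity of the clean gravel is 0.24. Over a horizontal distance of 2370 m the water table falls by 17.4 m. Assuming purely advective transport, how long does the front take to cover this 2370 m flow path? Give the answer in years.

Convert K: 0.00491 m/s × 86400 = 424.2 m/day.
Hydraulic gradient i = Δh / L = 17.4 / 2370 = 0.007342.
Darcy flux q = K · i = 424.2 × 0.007342 = 3.115 m/day.
Seepage velocity v = q / n_e = 3.115 / 0.24 = 12.98 m/day.
Travel time t = L / v = 2370 / 12.98 = 182.6 days = 0.5000 years.

0.500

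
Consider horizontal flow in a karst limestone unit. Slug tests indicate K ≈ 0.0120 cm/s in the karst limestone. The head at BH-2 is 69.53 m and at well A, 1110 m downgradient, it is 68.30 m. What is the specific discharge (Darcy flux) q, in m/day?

Convert K: 0.0120 cm/s × 864 = 10.37 m/day.
Hydraulic gradient i = (69.53 − 68.30) / 1110 = 1.23 / 1110 = 0.001108.
Specific discharge q = K · i = 10.37 × 0.001108 = 0.01149 m/day.

0.0115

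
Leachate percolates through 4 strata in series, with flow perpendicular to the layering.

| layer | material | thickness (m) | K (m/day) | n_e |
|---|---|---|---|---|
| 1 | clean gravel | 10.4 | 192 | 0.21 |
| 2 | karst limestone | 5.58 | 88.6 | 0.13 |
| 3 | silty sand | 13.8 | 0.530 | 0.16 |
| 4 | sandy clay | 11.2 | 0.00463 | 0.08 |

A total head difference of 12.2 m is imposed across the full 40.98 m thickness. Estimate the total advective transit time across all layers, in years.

3.30

With flow normal to the layers, continuity requires the same specific discharge q through every layer.
Σ(b_i/K_i) = 10.4/192 + 5.58/88.6 + 13.8/0.530 + 11.2/0.00463 = 2445 d.
q = Δh / Σ(b_i/K_i) = 12.2 / 2445 = 0.004989 m/day.
In each layer the seepage velocity is v_i = q/n_i, so the layer transit time is t_i = b_i·n_i / q:
  layer 1 (clean gravel): t_1 = 10.4 × 0.21 / 0.004989 = 437.7 d
  layer 2 (karst limestone): t_2 = 5.58 × 0.13 / 0.004989 = 145.4 d
  layer 3 (silty sand): t_3 = 13.8 × 0.16 / 0.004989 = 442.5 d
  layer 4 (sandy clay): t_4 = 11.2 × 0.08 / 0.004989 = 179.6 d
Total t = Σ t_i = 1205 days = 3.300 years.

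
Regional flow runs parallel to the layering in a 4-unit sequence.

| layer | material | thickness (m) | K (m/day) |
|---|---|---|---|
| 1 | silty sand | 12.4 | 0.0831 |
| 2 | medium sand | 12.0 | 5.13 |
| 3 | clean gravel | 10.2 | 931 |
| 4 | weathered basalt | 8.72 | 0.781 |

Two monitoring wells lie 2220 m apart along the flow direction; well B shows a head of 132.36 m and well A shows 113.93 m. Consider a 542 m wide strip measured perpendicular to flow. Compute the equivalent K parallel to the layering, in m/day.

Flow is parallel to layering, so each bed carries its own Darcy discharge and the transmissivities add.
Σ(K_i·b_i) = 0.0831×12.4 + 5.13×12.0 + 931×10.2 + 0.781×8.72 = 9566 m²/day.
Total thickness b = 43.32 m, so K_eq = Σ(K_i·b_i)/b = 220.8 m/day.

221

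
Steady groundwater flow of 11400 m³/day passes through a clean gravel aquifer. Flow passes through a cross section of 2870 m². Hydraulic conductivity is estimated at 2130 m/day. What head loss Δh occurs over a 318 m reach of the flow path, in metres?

From Q = K·A·i, i = Q / (K·A) = 11400 / (2130 × 2870) = 0.001865.
Head loss Δh = i · L = 0.001865 × 318 = 0.5930 m.

0.593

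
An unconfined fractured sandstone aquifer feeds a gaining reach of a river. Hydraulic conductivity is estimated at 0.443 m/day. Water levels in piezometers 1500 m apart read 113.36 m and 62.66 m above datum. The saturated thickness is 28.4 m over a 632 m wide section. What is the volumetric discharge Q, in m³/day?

Cross-sectional area A = 632 × 28.4 = 17949 m².
Hydraulic gradient i = (113.36 − 62.66) / 1500 = 50.7 / 1500 = 0.03380.
Darcy's law: Q = K · A · i = 0.4430 × 17949 × 0.03380 = 268.8 m³/day.

269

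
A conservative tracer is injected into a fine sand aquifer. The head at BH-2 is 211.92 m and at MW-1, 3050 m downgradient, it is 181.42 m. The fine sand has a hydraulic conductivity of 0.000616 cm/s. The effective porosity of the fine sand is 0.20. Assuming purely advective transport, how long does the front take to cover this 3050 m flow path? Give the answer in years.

Convert K: 0.000616 cm/s × 864 = 0.5322 m/day.
Hydraulic gradient i = (211.92 − 181.42) / 3050 = 30.5 / 3050 = 0.01000.
Darcy flux q = K · i = 0.5322 × 0.01000 = 0.005322 m/day.
Seepage velocity v = q / n_e = 0.005322 / 0.20 = 0.02661 m/day.
Travel time t = L / v = 3050 / 0.02661 = 1.146e+05 days = 313.8 years.

314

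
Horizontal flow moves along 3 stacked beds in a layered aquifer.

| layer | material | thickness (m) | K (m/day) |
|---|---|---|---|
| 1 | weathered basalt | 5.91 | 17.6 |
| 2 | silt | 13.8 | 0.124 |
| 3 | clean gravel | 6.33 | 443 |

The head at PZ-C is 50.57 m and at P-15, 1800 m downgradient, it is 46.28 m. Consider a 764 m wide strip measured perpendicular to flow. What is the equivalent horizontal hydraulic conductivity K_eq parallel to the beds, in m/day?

112

Flow is parallel to layering, so each bed carries its own Darcy discharge and the transmissivities add.
Σ(K_i·b_i) = 17.6×5.91 + 0.124×13.8 + 443×6.33 = 2910 m²/day.
Total thickness b = 26.04 m, so K_eq = Σ(K_i·b_i)/b = 111.7 m/day.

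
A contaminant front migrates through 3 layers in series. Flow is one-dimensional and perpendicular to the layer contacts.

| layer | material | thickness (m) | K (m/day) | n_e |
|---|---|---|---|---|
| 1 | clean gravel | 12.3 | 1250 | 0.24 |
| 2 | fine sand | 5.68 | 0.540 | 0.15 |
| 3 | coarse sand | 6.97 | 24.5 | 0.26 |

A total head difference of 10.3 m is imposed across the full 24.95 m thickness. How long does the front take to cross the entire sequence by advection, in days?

5.90

With flow normal to the layers, continuity requires the same specific discharge q through every layer.
Σ(b_i/K_i) = 12.3/1250 + 5.68/0.540 + 6.97/24.5 = 10.81 d.
q = Δh / Σ(b_i/K_i) = 10.3 / 10.81 = 0.9526 m/day.
In each layer the seepage velocity is v_i = q/n_i, so the layer transit time is t_i = b_i·n_i / q:
  layer 1 (clean gravel): t_1 = 12.3 × 0.24 / 0.9526 = 3.099 d
  layer 2 (fine sand): t_2 = 5.68 × 0.15 / 0.9526 = 0.8944 d
  layer 3 (coarse sand): t_3 = 6.97 × 0.26 / 0.9526 = 1.902 d
Total t = Σ t_i = 5.896 days.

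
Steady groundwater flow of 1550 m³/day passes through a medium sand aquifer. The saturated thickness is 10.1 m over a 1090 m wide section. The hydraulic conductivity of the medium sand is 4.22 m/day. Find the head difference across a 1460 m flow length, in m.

48.7

Cross-sectional area A = 1090 × 10.1 = 11009 m².
From Q = K·A·i, i = Q / (K·A) = 1550 / (4.220 × 11009) = 0.03336.
Head loss Δh = i · L = 0.03336 × 1460 = 48.71 m.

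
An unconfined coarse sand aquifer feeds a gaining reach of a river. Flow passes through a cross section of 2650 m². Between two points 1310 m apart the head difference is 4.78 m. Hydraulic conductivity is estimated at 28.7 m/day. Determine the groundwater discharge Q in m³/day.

278

Hydraulic gradient i = Δh / L = 4.78 / 1310 = 0.003649.
Darcy's law: Q = K · A · i = 28.70 × 2650 × 0.003649 = 277.5 m³/day.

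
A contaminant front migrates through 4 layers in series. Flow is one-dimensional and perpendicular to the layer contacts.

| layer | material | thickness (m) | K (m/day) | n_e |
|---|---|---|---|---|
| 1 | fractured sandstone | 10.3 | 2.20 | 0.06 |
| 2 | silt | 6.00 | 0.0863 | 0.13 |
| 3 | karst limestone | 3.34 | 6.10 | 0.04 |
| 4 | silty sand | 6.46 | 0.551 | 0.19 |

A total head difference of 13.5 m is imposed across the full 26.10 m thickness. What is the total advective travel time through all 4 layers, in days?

17.7

With flow normal to the layers, continuity requires the same specific discharge q through every layer.
Σ(b_i/K_i) = 10.3/2.20 + 6.00/0.0863 + 3.34/6.10 + 6.46/0.551 = 86.48 d.
q = Δh / Σ(b_i/K_i) = 13.5 / 86.48 = 0.1561 m/day.
In each layer the seepage velocity is v_i = q/n_i, so the layer transit time is t_i = b_i·n_i / q:
  layer 1 (fractured sandstone): t_1 = 10.3 × 0.06 / 0.1561 = 3.959 d
  layer 2 (silt): t_2 = 6.00 × 0.13 / 0.1561 = 4.997 d
  layer 3 (karst limestone): t_3 = 3.34 × 0.04 / 0.1561 = 0.8558 d
  layer 4 (silty sand): t_4 = 6.46 × 0.19 / 0.1561 = 7.862 d
Total t = Σ t_i = 17.67 days.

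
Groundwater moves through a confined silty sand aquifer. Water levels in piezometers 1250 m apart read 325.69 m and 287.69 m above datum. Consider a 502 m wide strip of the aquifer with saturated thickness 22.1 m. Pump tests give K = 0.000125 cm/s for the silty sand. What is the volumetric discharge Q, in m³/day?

36.4

Convert K: 0.000125 cm/s × 864 = 0.1080 m/day.
Cross-sectional area A = 502 × 22.1 = 11094 m².
Hydraulic gradient i = (325.69 − 287.69) / 1250 = 38 / 1250 = 0.03040.
Darcy's law: Q = K · A · i = 0.1080 × 11094 × 0.03040 = 36.42 m³/day.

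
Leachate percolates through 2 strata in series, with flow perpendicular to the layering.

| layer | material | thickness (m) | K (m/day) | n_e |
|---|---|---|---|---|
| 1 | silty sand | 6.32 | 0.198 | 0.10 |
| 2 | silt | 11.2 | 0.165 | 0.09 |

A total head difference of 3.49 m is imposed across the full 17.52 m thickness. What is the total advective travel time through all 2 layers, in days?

46.9

With flow normal to the layers, continuity requires the same specific discharge q through every layer.
Σ(b_i/K_i) = 6.32/0.198 + 11.2/0.165 = 99.80 d.
q = Δh / Σ(b_i/K_i) = 3.49 / 99.80 = 0.03497 m/day.
In each layer the seepage velocity is v_i = q/n_i, so the layer transit time is t_i = b_i·n_i / q:
  layer 1 (silty sand): t_1 = 6.32 × 0.10 / 0.03497 = 18.07 d
  layer 2 (silt): t_2 = 11.2 × 0.09 / 0.03497 = 28.82 d
Total t = Σ t_i = 46.90 days.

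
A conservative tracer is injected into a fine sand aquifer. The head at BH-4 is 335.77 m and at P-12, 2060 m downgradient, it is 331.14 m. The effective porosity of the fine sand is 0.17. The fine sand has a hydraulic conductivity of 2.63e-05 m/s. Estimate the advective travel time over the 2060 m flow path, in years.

Convert K: 2.63e-05 m/s × 86400 = 2.272 m/day.
Hydraulic gradient i = (335.77 − 331.14) / 2060 = 4.63 / 2060 = 0.002248.
Darcy flux q = K · i = 2.272 × 0.002248 = 0.005107 m/day.
Seepage velocity v = q / n_e = 0.005107 / 0.17 = 0.03004 m/day.
Travel time t = L / v = 2060 / 0.03004 = 68570 days = 187.7 years.

188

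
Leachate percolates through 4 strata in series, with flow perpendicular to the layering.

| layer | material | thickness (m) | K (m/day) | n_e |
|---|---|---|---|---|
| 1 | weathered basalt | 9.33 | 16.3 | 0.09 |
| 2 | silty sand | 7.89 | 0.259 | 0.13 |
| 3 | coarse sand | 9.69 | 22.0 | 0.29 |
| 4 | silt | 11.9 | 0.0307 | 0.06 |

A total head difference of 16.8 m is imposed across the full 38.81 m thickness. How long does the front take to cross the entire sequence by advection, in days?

134

With flow normal to the layers, continuity requires the same specific discharge q through every layer.
Σ(b_i/K_i) = 9.33/16.3 + 7.89/0.259 + 9.69/22.0 + 11.9/0.0307 = 419.1 d.
q = Δh / Σ(b_i/K_i) = 16.8 / 419.1 = 0.04009 m/day.
In each layer the seepage velocity is v_i = q/n_i, so the layer transit time is t_i = b_i·n_i / q:
  layer 1 (weathered basalt): t_1 = 9.33 × 0.09 / 0.04009 = 20.95 d
  layer 2 (silty sand): t_2 = 7.89 × 0.13 / 0.04009 = 25.59 d
  layer 3 (coarse sand): t_3 = 9.69 × 0.29 / 0.04009 = 70.10 d
  layer 4 (silt): t_4 = 11.9 × 0.06 / 0.04009 = 17.81 d
Total t = Σ t_i = 134.4 days.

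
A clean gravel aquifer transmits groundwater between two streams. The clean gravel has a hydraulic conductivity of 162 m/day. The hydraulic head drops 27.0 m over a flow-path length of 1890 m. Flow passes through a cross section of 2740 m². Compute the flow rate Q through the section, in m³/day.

6340

Hydraulic gradient i = Δh / L = 27.0 / 1890 = 0.01429.
Darcy's law: Q = K · A · i = 162.0 × 2740 × 0.01429 = 6341 m³/day.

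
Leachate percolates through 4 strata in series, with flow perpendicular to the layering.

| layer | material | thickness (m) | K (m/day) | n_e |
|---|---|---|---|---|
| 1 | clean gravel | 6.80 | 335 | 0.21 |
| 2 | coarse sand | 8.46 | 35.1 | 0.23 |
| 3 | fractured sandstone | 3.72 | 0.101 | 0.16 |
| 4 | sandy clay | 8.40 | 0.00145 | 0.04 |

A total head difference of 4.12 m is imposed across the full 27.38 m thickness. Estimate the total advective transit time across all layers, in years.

With flow normal to the layers, continuity requires the same specific discharge q through every layer.
Σ(b_i/K_i) = 6.80/335 + 8.46/35.1 + 3.72/0.101 + 8.40/0.00145 = 5830 d.
q = Δh / Σ(b_i/K_i) = 4.12 / 5830 = 0.0007067 m/day.
In each layer the seepage velocity is v_i = q/n_i, so the layer transit time is t_i = b_i·n_i / q:
  layer 1 (clean gravel): t_1 = 6.80 × 0.21 / 0.0007067 = 2021 d
  layer 2 (coarse sand): t_2 = 8.46 × 0.23 / 0.0007067 = 2753 d
  layer 3 (fractured sandstone): t_3 = 3.72 × 0.16 / 0.0007067 = 842.3 d
  layer 4 (sandy clay): t_4 = 8.40 × 0.04 / 0.0007067 = 475.5 d
Total t = Σ t_i = 6092 days = 16.68 years.

16.7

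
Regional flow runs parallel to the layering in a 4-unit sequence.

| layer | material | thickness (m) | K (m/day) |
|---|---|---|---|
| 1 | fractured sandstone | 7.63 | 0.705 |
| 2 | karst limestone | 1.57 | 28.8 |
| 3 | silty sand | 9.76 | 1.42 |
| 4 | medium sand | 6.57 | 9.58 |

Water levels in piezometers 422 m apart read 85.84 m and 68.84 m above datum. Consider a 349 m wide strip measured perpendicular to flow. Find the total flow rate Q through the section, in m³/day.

1790

Flow is parallel to layering, so each bed carries its own Darcy discharge and the transmissivities add.
Σ(K_i·b_i) = 0.705×7.63 + 28.8×1.57 + 1.42×9.76 + 9.58×6.57 = 127.4 m²/day.
Hydraulic gradient i = (85.84 − 68.84) / 422 = 17 / 422 = 0.04028.
Q = Σ(K_i·b_i) · W · i = 127.4 × 349 × 0.04028 = 1791 m³/day.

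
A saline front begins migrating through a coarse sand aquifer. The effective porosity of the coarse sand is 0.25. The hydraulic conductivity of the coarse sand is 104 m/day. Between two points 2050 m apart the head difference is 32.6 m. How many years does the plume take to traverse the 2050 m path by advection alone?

0.848

Hydraulic gradient i = Δh / L = 32.6 / 2050 = 0.01590.
Darcy flux q = K · i = 104.0 × 0.01590 = 1.654 m/day.
Seepage velocity v = q / n_e = 1.654 / 0.25 = 6.615 m/day.
Travel time t = L / v = 2050 / 6.615 = 309.9 days = 0.8484 years.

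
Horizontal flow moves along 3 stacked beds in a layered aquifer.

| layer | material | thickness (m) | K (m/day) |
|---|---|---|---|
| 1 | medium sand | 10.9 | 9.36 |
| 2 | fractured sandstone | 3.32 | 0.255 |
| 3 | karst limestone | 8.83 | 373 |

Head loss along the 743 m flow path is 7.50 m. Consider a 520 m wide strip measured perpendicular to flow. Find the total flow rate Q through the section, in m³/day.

17800

Flow is parallel to layering, so each bed carries its own Darcy discharge and the transmissivities add.
Σ(K_i·b_i) = 9.36×10.9 + 0.255×3.32 + 373×8.83 = 3396 m²/day.
Hydraulic gradient i = Δh / L = 7.50 / 743 = 0.01009.
Q = Σ(K_i·b_i) · W · i = 3396 × 520 × 0.01009 = 17828 m³/day.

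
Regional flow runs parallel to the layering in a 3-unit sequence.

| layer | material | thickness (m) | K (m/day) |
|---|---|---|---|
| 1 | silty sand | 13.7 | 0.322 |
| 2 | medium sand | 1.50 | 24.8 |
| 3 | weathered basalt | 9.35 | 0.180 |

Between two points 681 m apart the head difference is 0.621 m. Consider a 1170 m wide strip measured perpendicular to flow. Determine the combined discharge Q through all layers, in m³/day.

46.2

Flow is parallel to layering, so each bed carries its own Darcy discharge and the transmissivities add.
Σ(K_i·b_i) = 0.322×13.7 + 24.8×1.50 + 0.180×9.35 = 43.29 m²/day.
Hydraulic gradient i = Δh / L = 0.621 / 681 = 0.0009119.
Q = Σ(K_i·b_i) · W · i = 43.29 × 1170 × 0.0009119 = 46.19 m³/day.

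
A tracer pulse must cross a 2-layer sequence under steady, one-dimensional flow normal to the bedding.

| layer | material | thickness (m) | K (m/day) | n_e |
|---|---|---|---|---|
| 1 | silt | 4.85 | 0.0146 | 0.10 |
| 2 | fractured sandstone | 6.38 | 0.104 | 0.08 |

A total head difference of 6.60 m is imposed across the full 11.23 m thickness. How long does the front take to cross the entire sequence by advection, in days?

With flow normal to the layers, continuity requires the same specific discharge q through every layer.
Σ(b_i/K_i) = 4.85/0.0146 + 6.38/0.104 = 393.5 d.
q = Δh / Σ(b_i/K_i) = 6.60 / 393.5 = 0.01677 m/day.
In each layer the seepage velocity is v_i = q/n_i, so the layer transit time is t_i = b_i·n_i / q:
  layer 1 (silt): t_1 = 4.85 × 0.10 / 0.01677 = 28.92 d
  layer 2 (fractured sandstone): t_2 = 6.38 × 0.08 / 0.01677 = 30.43 d
Total t = Σ t_i = 59.35 days.

59.4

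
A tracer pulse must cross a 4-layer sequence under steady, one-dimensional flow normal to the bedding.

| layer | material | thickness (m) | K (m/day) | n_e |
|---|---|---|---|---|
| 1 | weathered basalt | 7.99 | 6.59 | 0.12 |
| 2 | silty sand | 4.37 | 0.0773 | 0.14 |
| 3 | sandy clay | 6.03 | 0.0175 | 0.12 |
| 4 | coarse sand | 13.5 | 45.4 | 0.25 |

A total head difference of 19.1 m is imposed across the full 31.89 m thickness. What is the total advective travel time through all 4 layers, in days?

With flow normal to the layers, continuity requires the same specific discharge q through every layer.
Σ(b_i/K_i) = 7.99/6.59 + 4.37/0.0773 + 6.03/0.0175 + 13.5/45.4 = 402.6 d.
q = Δh / Σ(b_i/K_i) = 19.1 / 402.6 = 0.04744 m/day.
In each layer the seepage velocity is v_i = q/n_i, so the layer transit time is t_i = b_i·n_i / q:
  layer 1 (weathered basalt): t_1 = 7.99 × 0.12 / 0.04744 = 20.21 d
  layer 2 (silty sand): t_2 = 4.37 × 0.14 / 0.04744 = 12.90 d
  layer 3 (sandy clay): t_3 = 6.03 × 0.12 / 0.04744 = 15.25 d
  layer 4 (coarse sand): t_4 = 13.5 × 0.25 / 0.04744 = 71.14 d
Total t = Σ t_i = 119.5 days.

120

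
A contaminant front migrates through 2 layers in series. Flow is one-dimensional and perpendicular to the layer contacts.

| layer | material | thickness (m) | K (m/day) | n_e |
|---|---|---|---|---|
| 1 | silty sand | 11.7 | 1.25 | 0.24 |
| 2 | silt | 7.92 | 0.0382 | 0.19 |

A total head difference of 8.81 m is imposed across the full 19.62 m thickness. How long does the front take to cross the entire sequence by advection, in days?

106

With flow normal to the layers, continuity requires the same specific discharge q through every layer.
Σ(b_i/K_i) = 11.7/1.25 + 7.92/0.0382 = 216.7 d.
q = Δh / Σ(b_i/K_i) = 8.81 / 216.7 = 0.04066 m/day.
In each layer the seepage velocity is v_i = q/n_i, so the layer transit time is t_i = b_i·n_i / q:
  layer 1 (silty sand): t_1 = 11.7 × 0.24 / 0.04066 = 69.07 d
  layer 2 (silt): t_2 = 7.92 × 0.19 / 0.04066 = 37.01 d
Total t = Σ t_i = 106.1 days.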